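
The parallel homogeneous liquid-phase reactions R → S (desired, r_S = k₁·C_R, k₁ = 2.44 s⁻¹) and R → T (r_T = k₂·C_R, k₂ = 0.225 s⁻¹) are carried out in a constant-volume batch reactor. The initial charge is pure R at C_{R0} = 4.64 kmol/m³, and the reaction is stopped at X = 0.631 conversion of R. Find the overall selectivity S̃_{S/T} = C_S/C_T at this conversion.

10.8

C_R = C_{R0}(1−X) = 1.712 kmol/m³.
Both paths are first order in R, so the instantaneous fraction to S is constant: dC_S/d(−C_R) = k₁/(k₁+k₂) = 0.9156.
C_S = 0.9156·(C_{R0}−C_R) = 0.9156×2.928 = 2.68 kmol/m³.
C_T = (C_{R0}−C_R)−C_S = 0.2472 kmol/m³; S̃_{S/T} = 2.681/0.2472 = 10.8.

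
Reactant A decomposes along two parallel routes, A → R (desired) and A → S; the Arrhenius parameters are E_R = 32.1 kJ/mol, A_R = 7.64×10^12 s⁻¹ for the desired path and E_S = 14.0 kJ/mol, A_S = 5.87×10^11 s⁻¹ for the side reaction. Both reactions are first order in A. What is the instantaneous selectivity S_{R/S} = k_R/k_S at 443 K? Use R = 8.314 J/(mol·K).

With equal orders, S_{R/S} = k_R/k_S = (A_R/A_S)·exp[(E_S−E_R)/(RT)].
(E_S−E_R)/(RT) = (14.0−32.1)×10³/(8.314×443) = -18100/3683 = -4.914.
k_R/k_S = (7.64×10^12/5.87×10^11)·exp(-4.914) = 13.02 × 0.007341 = 0.0955.

0.0955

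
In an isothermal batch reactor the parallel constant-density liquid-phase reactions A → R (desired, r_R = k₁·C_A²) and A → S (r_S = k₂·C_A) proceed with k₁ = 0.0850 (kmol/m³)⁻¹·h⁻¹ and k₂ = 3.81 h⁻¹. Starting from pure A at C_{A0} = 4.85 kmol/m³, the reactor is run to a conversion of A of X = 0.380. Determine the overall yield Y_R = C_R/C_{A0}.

C_A = C_{A0}(1−X) = 3.007 kmol/m³.
Along a PFR/batch, dC_S/dC_A = −r_S/(r_R+r_S) = −k₂/(k₂+k₁·C_A).
Integrating from C_{A0} to C_A: C_S = (3.81/0.0850)·ln[(3.81+0.0850·4.85)/(3.81+0.0850·3.01)] = 44.82·ln(4.222/4.066) = 1.695 kmol/m³.
Then C_R = (C_{A0}−C_A) − C_S = 1.843 − 1.695 = 0.1483 kmol/m³.
Y_R = C_R/C_{A0} = 0.1483/4.85 = 0.0306.

0.0306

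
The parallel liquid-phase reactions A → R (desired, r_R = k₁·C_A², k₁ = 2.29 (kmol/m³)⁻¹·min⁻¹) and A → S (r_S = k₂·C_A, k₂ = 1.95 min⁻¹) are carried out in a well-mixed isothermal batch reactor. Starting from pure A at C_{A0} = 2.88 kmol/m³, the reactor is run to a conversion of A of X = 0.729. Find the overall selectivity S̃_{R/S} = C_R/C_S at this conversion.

C_A = C_{A0}(1−X) = 0.7805 kmol/m³.
Along a PFR/batch, dC_S/dC_A = −r_S/(r_R+r_S) = −k₂/(k₂+k₁·C_A).
Integrating from C_{A0} to C_A: C_S = (1.95/2.29)·ln[(1.95+2.29·2.88)/(1.95+2.29·0.780)] = 0.8515·ln(8.545/3.737) = 0.7042 kmol/m³.
Then C_R = (C_{A0}−C_A) − C_S = 2.100 − 0.7042 = 1.395 kmol/m³.
S̃_{R/S} = C_R/C_S = 1.395/0.7042 = 1.98.

1.98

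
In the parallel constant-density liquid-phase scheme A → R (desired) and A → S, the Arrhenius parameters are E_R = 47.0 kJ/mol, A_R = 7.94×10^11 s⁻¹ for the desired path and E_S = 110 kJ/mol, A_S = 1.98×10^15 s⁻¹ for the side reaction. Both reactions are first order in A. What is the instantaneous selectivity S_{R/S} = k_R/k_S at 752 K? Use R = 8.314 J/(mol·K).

9.54

With equal orders, S_{R/S} = k_R/k_S = (A_R/A_S)·exp[(E_S−E_R)/(RT)].
(E_S−E_R)/(RT) = (110−47.0)×10³/(8.314×752) = 63000/6252 = 10.08.
k_R/k_S = (7.94×10^11/1.98×10^15)·exp(10.08) = 4.010×10^-4 × 23779 = 9.54.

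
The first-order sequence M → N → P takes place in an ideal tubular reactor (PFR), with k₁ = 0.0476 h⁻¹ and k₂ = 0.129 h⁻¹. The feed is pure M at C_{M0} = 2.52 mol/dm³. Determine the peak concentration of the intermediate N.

At the optimum, C_{N,max}/C_{M0} = (k₁/k₂)^[k₂/(k₂−k₁)].
= (0.0476/0.129)^(0.129/(0.129−0.0476)) = (0.3690)^(1.585) = 0.2060.
C_{N,max} = 0.2060×2.52 = 0.519 mol/dm³.

0.519 mol/dm³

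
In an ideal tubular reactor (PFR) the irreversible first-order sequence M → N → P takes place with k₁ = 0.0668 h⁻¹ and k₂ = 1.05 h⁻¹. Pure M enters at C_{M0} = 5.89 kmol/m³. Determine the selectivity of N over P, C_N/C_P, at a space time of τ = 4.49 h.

Solving the coupled first-order balances gives C_N(τ) = [k₁/(k₂−k₁)]·C_{M0}·(e^(−k₁τ) − e^(−k₂τ)).
e^(−k₁τ) = e^(−0.0668×4.49) = e^(−0.2999) = 0.7409; e^(−k₂τ) = e^(−4.715) = 0.008964.
C_N = 0.0668×5.89/(1.05−0.0668) × (0.7409−0.008964) = 0.4002×0.7319 = 0.2929 kmol/m³.
C_M = C_{M0}e^(−k₁τ) = 4.364 kmol/m³, so C_P = C_{M0}−C_M−C_N = 1.233 kmol/m³; C_N/C_P = 0.237.

0.237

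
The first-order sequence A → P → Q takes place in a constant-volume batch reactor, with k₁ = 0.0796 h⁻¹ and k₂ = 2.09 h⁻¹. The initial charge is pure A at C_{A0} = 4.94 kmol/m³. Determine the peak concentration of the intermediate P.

0.165 kmol/m³

For a first-order series the maximum intermediate yield is C_{P,max}/C_{A0} = (k₁/k₂)^[k₂/(k₂−k₁)].
= (0.0796/2.09)^(2.09/(2.09−0.0796)) = (0.03809)^(1.040) = 0.03346.
C_{P,max} = 0.03346×4.94 = 0.165 kmol/m³.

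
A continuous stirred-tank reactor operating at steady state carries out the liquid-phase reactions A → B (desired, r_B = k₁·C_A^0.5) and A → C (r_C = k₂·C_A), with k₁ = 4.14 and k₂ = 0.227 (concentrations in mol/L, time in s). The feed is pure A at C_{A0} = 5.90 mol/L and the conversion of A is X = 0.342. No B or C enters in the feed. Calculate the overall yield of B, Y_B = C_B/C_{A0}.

Exit C_A = C_{A0}(1−X) = 5.90×0.658 = 3.882 mol/L.
A CSTR operates uniformly at the exit composition, giving r_B = 8.157 and r_C = 0.8813 (each k·C_A^n at C_A = 3.882).
Fraction of consumed A going to B: r_B/(r_B+r_C) = 0.9025.
C_B = 0.9025·C_{A0}·X = 0.9025×5.90×0.342 = 1.82 mol/L; Y_B = C_B/C_{A0} = 0.309.

0.309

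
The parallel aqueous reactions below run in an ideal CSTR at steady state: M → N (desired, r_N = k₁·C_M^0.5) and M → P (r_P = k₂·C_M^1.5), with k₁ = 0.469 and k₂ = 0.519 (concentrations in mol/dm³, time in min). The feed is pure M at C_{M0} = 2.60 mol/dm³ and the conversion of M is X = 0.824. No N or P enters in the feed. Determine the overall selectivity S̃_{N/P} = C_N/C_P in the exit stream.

Exit C_M = C_{M0}(1−X) = 2.60×0.176 = 0.4576 mol/dm³.
In a CSTR the entire volume is at exit conditions, so r_N = 0.469×0.4576^0.5 = 0.3173 and r_P = 0.519×0.4576^1.5 = 0.1607.
Overall selectivity = C_N/C_P = r_Nτ/(r_Pτ) = r_N/r_P = 1.97.

1.97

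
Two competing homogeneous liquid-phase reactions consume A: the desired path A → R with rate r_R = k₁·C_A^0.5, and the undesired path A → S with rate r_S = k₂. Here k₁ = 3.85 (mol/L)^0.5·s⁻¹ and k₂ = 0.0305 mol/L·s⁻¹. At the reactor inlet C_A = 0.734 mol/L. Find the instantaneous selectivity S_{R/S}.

108

S_{R/S} = r_R/r_S = (k₁·C_A^0.5)/(k₂) = (k₁/k₂)·C_A^0.5.
= (3.85×0.7340^0.5) / (0.0305) = 3.298/0.03050 = 108.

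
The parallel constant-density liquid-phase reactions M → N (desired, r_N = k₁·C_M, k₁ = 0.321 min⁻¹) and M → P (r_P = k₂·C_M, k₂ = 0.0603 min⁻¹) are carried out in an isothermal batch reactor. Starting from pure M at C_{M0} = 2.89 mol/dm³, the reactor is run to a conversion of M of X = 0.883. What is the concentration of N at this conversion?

C_M = C_{M0}(1−X) = 0.3381 mol/dm³.
Both paths are first order in M, so the instantaneous fraction to N is constant: dC_N/d(−C_M) = k₁/(k₁+k₂) = 0.8419.
C_N = 0.8419·(C_{M0}−C_M) = 0.8419×2.552 = 2.15 mol/dm³.

2.15 mol/dm³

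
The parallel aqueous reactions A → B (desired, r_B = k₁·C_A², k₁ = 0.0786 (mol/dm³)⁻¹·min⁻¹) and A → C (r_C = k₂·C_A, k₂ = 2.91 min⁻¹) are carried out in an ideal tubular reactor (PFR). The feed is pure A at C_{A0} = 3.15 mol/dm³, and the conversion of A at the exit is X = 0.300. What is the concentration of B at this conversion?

C_A = C_{A0}(1−X) = 2.205 mol/dm³.
Along a PFR/batch, dC_C/dC_A = −r_C/(r_B+r_C) = −k₂/(k₂+k₁·C_A).
Integrating from C_{A0} to C_A: C_C = (2.91/0.0786)·ln[(2.91+0.0786·3.15)/(2.91+0.0786·2.20)] = 37.02·ln(3.158/3.083) = 0.8813 mol/dm³.
Then C_B = (C_{A0}−C_A) − C_C = 0.9450 − 0.8813 = 0.06369 mol/dm³.

0.0637 mol/dm³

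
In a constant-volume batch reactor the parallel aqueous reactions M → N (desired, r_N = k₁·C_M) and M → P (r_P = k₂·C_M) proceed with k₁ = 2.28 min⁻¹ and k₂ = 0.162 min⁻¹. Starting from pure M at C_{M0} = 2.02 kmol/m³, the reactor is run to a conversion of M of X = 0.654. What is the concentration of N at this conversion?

1.23 kmol/m³

C_M = C_{M0}(1−X) = 0.6989 kmol/m³.
Both paths are first order in M, so the instantaneous fraction to N is constant: dC_N/d(−C_M) = k₁/(k₁+k₂) = 0.9337.
C_N = 0.9337·(C_{M0}−C_M) = 0.9337×1.321 = 1.23 kmol/m³.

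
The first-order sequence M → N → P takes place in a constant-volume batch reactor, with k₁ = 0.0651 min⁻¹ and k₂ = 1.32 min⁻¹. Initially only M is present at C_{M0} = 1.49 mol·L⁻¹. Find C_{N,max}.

For a first-order series the maximum intermediate yield is C_{N,max}/C_{M0} = (k₁/k₂)^[k₂/(k₂−k₁)].
= (0.0651/1.32)^(1.32/(1.32−0.0651)) = (0.04932)^(1.052) = 0.04219.
C_{N,max} = 0.04219×1.49 = 0.0629 mol·L⁻¹.

0.0629 mol·L⁻¹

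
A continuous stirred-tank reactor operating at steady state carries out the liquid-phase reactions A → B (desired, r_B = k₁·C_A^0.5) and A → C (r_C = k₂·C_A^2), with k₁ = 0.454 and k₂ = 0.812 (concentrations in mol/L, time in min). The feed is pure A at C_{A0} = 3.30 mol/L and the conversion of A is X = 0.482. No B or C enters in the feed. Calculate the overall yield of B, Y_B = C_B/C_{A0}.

0.0965

Exit C_A = C_{A0}(1−X) = 3.30×0.518 = 1.709 mol/L.
Rates in a CSTR are evaluated at the outlet concentration: r_B = 0.454×1.709^0.5 = 0.5936, r_C = 0.812×1.709^2 = 2.373.
Fraction of consumed A going to B: r_B/(r_B+r_C) = 0.2001.
C_B = 0.2001·C_{A0}·X = 0.2001×3.30×0.482 = 0.318 mol/L; Y_B = C_B/C_{A0} = 0.0965.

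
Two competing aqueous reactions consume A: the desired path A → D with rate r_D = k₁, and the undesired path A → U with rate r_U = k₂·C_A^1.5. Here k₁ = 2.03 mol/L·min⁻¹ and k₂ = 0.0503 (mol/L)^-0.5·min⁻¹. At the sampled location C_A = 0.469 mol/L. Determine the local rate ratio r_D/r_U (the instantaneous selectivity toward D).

S_{D/U} = r_D/r_U = (k₁)/(k₂·C_A^1.5) = (k₁/k₂)·C_A^-1.5.
= (2.03) / (0.0503×0.4690^1.5) = 2.030/0.01616 = 126.
The undesired path is higher order in A, so low C_A (CSTR or dilute feed) favours D.

126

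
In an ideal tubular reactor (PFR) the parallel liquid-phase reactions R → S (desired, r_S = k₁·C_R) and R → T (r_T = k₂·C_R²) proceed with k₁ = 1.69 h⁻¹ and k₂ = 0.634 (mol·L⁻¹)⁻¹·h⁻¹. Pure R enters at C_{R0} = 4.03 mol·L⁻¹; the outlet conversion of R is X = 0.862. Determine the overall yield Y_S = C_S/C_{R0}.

0.484

C_R = C_{R0}(1−X) = 0.5561 mol·L⁻¹.
Along a PFR/batch, dC_S/dC_R = −r_S/(r_S+r_T) = −k₁/(k₁+k₂·C_R).
Integrating from C_{R0} to C_R: C_S = (1.69/0.634)·ln[(1.69+0.634·4.03)/(1.69+0.634·0.556)] = 2.666·ln(4.245/2.043) = 1.950 mol·L⁻¹.
Y_S = C_S/C_{R0} = 1.950/4.03 = 0.484.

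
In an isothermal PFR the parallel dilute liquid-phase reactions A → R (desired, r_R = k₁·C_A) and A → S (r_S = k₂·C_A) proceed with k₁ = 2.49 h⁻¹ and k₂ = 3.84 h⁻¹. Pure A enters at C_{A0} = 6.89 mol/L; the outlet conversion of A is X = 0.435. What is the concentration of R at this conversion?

C_A = C_{A0}(1−X) = 3.893 mol/L.
Both paths are first order in A, so the instantaneous fraction to R is constant: dC_R/d(−C_A) = k₁/(k₁+k₂) = 0.3934.
C_R = 0.3934·(C_{A0}−C_A) = 0.3934×2.997 = 1.18 mol/L.

1.18 mol/L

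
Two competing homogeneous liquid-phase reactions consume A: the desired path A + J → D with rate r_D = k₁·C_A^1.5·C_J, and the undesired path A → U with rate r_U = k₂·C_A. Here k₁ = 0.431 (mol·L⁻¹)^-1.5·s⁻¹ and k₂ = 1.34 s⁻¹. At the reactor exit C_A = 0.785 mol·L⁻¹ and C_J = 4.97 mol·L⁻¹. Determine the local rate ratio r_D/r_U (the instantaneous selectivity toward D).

S_{D/U} = r_D/r_U = (k₁·C_A^1.5·C_J)/(k₂·C_A) = (k₁/k₂)·C_A^0.5·C_J.
= (0.431×0.7850^1.5×4.970) / (1.34×0.7850) = 1.490/1.052 = 1.42.

1.42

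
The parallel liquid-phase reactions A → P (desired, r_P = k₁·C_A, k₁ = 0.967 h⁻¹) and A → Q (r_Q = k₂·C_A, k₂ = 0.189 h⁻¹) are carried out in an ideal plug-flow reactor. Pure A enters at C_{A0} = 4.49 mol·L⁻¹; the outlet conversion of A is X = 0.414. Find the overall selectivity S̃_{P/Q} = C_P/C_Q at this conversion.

C_A = C_{A0}(1−X) = 2.631 mol·L⁻¹.
Both paths are first order in A, so the instantaneous fraction to P is constant: dC_P/d(−C_A) = k₁/(k₁+k₂) = 0.8365.
C_P = 0.8365·(C_{A0}−C_A) = 0.8365×1.859 = 1.55 mol·L⁻¹.
C_Q = (C_{A0}−C_A)−C_P = 0.3039 mol·L⁻¹; S̃_{P/Q} = 1.555/0.3039 = 5.12.

5.12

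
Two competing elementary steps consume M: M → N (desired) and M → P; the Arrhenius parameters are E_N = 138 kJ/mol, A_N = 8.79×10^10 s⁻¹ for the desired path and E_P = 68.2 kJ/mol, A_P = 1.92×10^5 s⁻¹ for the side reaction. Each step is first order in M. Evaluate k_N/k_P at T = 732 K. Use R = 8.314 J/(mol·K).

Since both paths have the same order in M, the concentration cancels and S_{N/P} = k_N/k_P = (A_N/A_P)·exp[(E_P−E_N)/(RT)].
(E_P−E_N)/(RT) = (68.2−138)×10³/(8.314×732) = -69800/6086 = -11.47.
k_N/k_P = (8.79×10^10/1.92×10^5)·exp(-11.47) = 4.578×10^5 × 1.045×10^-5 = 4.78.

4.78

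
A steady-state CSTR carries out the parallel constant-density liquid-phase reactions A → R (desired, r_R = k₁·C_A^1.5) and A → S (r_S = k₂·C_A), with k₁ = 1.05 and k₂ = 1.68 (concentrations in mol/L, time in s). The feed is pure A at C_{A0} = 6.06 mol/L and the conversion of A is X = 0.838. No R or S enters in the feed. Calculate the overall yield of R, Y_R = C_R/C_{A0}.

Exit C_A = C_{A0}(1−X) = 6.06×0.162 = 0.9817 mol/L.
A CSTR operates uniformly at the exit composition, giving r_R = 1.021 and r_S = 1.649 (each k·C_A^n at C_A = 0.9817).
Fraction of consumed A going to R: r_R/(r_R+r_S) = 0.3824.
C_R = 0.3824·C_{A0}·X = 0.3824×6.06×0.838 = 1.94 mol/L; Y_R = C_R/C_{A0} = 0.320.

0.320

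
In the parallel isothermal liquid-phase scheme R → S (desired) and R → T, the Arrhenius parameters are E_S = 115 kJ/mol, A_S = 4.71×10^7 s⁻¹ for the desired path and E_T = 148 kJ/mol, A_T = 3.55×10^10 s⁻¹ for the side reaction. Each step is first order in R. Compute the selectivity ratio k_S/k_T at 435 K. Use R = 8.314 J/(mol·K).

12.2

Since both paths have the same order in R, the concentration cancels and S_{S/T} = k_S/k_T = (A_S/A_T)·exp[(E_T−E_S)/(RT)].
(E_T−E_S)/(RT) = (148−115)×10³/(8.314×435) = 33000/3617 = 9.125.
k_S/k_T = (4.71×10^7/3.55×10^10)·exp(9.125) = 0.001327 × 9178 = 12.2.
Since E_S < E_T, lowering the temperature improves selectivity toward S.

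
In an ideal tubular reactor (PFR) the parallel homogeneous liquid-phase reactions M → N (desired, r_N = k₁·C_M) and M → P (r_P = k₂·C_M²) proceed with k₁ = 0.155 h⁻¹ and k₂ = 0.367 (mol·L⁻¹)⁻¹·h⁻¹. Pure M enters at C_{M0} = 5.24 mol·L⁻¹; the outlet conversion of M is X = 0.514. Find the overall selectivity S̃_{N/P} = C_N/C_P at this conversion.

C_M = C_{M0}(1−X) = 2.547 mol·L⁻¹.
Along a PFR/batch, dC_N/dC_M = −r_N/(r_N+r_P) = −k₁/(k₁+k₂·C_M).
Integrating from C_{M0} to C_M: C_N = (0.155/0.367)·ln[(0.155+0.367·5.24)/(0.155+0.367·2.55)] = 0.4223·ln(2.078/1.090) = 0.2727 mol·L⁻¹.
C_P = (C_{M0}−C_M)−C_N = 2.421 mol·L⁻¹; S̃_{N/P} = 0.2727/2.421 = 0.113.

0.113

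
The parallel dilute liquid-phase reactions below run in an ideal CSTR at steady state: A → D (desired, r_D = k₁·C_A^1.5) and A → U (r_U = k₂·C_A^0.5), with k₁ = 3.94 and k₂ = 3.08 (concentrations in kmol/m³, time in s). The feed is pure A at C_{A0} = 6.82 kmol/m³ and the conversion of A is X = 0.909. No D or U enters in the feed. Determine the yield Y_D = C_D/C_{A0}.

Exit C_A = C_{A0}(1−X) = 6.82×0.0910 = 0.6206 kmol/m³.
Rates in a CSTR are evaluated at the outlet concentration: r_D = 3.94×0.6206^1.5 = 1.926, r_U = 3.08×0.6206^0.5 = 2.426.
Fraction of consumed A going to D: r_D/(r_D+r_U) = 0.4426.
C_D = 0.4426·C_{A0}·X = 0.4426×6.82×0.909 = 2.74 kmol/m³; Y_D = C_D/C_{A0} = 0.402.

0.402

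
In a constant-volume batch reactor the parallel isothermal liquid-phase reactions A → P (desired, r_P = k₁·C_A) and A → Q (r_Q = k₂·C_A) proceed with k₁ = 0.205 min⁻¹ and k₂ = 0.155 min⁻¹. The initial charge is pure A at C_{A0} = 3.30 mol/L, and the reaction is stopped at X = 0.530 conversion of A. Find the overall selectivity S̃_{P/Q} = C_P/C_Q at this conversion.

1.32

C_A = C_{A0}(1−X) = 1.551 mol/L.
Both paths are first order in A, so the instantaneous fraction to P is constant: dC_P/d(−C_A) = k₁/(k₁+k₂) = 0.5694.
C_P = 0.5694·(C_{A0}−C_A) = 0.5694×1.749 = 0.996 mol/L.
C_Q = (C_{A0}−C_A)−C_P = 0.7530 mol/L; S̃_{P/Q} = 0.9960/0.7530 = 1.32.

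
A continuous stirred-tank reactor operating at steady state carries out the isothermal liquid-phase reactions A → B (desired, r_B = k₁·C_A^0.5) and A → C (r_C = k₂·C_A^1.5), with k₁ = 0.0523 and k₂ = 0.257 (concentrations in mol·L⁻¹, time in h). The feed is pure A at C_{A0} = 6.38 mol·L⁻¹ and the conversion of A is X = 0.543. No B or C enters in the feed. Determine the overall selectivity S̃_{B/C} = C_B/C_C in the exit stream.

0.0698

Exit C_A = C_{A0}(1−X) = 6.38×0.457 = 2.916 mol·L⁻¹.
A CSTR operates uniformly at the exit composition, giving r_B = 0.08930 and r_C = 1.279 (each k·C_A^n at C_A = 2.916).
Overall selectivity = C_B/C_C = r_Bτ/(r_Cτ) = r_B/r_C = 0.0698.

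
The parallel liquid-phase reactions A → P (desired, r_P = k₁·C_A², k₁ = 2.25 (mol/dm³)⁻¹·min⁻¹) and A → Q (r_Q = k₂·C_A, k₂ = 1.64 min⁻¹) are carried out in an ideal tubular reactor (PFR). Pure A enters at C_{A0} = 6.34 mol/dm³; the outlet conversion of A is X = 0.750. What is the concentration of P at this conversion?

3.94 mol/dm³

C_A = C_{A0}(1−X) = 1.585 mol/dm³.
Along a PFR/batch, dC_Q/dC_A = −r_Q/(r_P+r_Q) = −k₂/(k₂+k₁·C_A).
Integrating from C_{A0} to C_A: C_Q = (1.64/2.25)·ln[(1.64+2.25·6.34)/(1.64+2.25·1.58)] = 0.7289·ln(15.91/5.206) = 0.8140 mol/dm³.
Then C_P = (C_{A0}−C_A) − C_Q = 4.755 − 0.8140 = 3.941 mol/dm³.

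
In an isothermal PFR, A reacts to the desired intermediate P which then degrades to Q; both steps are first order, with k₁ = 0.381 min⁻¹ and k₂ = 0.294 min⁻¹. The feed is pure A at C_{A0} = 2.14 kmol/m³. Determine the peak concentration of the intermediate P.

0.891 kmol/m³

At the optimum, C_{P,max}/C_{A0} = (k₁/k₂)^[k₂/(k₂−k₁)].
= (0.381/0.294)^(0.294/(0.294−0.381)) = (1.296)^(-3.379) = 0.4165.
C_{P,max} = 0.4165×2.14 = 0.891 kmol/m³.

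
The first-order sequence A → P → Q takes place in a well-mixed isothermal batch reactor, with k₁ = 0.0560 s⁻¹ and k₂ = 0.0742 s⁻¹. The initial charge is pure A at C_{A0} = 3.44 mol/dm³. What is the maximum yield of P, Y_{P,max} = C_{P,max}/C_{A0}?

0.317

Evaluating C_P at t_opt = ln(k₂/k₁)/(k₂−k₁) gives C_{P,max}/C_{A0} = (k₁/k₂)^[k₂/(k₂−k₁)].
= (0.0560/0.0742)^(0.0742/(0.0742−0.0560)) = (0.7547)^(4.077) = 0.3175.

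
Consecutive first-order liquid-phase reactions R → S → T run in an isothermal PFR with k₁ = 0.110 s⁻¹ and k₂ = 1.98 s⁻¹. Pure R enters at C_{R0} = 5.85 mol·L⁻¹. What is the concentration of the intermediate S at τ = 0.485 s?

The intermediate concentration in a first-order A→B→C sequence is C_S = k₁C_{R0}(e^(−k₁τ) − e^(−k₂τ))/(k₂−k₁).
e^(−k₁τ) = e^(−0.110×0.485) = e^(−0.05335) = 0.9480; e^(−k₂τ) = e^(−0.9603) = 0.3828.
C_S = 0.110×5.85/(1.98−0.110) × (0.9480−0.3828) = 0.3441×0.5653 = 0.1945 mol·L⁻¹.

0.195 mol·L⁻¹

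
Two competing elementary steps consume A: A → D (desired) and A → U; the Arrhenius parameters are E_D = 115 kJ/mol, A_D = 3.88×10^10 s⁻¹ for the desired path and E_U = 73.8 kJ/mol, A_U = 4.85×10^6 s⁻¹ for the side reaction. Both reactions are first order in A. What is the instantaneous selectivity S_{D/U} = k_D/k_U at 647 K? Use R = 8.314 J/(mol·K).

Since both paths have the same order in A, the concentration cancels and S_{D/U} = k_D/k_U = (A_D/A_U)·exp[(E_U−E_D)/(RT)].
(E_U−E_D)/(RT) = (73.8−115)×10³/(8.314×647) = -41200/5379 = -7.659.
k_D/k_U = (3.88×10^10/4.85×10^6)·exp(-7.659) = 8000 × 4.717×10^-4 = 3.77.

3.77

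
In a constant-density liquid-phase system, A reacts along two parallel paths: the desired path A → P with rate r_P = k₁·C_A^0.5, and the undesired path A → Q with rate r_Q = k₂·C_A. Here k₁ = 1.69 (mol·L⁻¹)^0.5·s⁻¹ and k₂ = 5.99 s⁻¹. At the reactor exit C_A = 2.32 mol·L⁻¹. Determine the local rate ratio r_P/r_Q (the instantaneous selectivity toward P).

S_{P/Q} = r_P/r_Q = (k₁·C_A^0.5)/(k₂·C_A) = (k₁/k₂)·C_A^-0.5.
= (1.69×2.320^0.5) / (5.99×2.320) = 2.574/13.90 = 0.185.
The undesired path is higher order in A, so low C_A (CSTR or dilute feed) favours P.

0.185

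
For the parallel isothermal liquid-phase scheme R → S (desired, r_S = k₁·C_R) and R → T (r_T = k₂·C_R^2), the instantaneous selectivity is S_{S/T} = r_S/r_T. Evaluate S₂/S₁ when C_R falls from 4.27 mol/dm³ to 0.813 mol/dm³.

5.25

S_{S/T} = (k₁/k₂)·C_R⁻¹, so S₂/S₁ = (C_{R,2}/C_{R,1})⁻¹.
= 4.27/0.813 = 5.25.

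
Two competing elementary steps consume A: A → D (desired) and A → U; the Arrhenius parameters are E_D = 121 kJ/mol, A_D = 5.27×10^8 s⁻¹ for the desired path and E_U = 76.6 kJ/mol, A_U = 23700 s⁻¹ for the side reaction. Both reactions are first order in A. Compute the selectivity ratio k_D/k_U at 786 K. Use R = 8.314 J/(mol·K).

24.9

k_D/k_U = (A_D/A_U)·exp[−(E_D−E_U)/(RT)] = (A_D/A_U)·exp[(E_U−E_D)/(RT)].
(E_U−E_D)/(RT) = (76.6−121)×10³/(8.314×786) = -44400/6535 = -6.794.
k_D/k_U = (5.27×10^8/23700)·exp(-6.794) = 22236 × 0.001120 = 24.9.
Since E_D > E_U, raising the temperature improves selectivity toward D.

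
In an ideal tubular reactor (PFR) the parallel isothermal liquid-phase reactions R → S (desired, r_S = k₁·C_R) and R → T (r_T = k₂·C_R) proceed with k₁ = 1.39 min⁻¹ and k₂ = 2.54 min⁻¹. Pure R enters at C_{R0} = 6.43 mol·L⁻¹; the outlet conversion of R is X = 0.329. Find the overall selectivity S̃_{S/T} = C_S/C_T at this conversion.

0.547

C_R = C_{R0}(1−X) = 4.315 mol·L⁻¹.
Both paths are first order in R, so the instantaneous fraction to S is constant: dC_S/d(−C_R) = k₁/(k₁+k₂) = 0.3537.
C_S = 0.3537·(C_{R0}−C_R) = 0.3537×2.115 = 0.748 mol·L⁻¹.
C_T = (C_{R0}−C_R)−C_S = 1.367 mol·L⁻¹; S̃_{S/T} = 0.7482/1.367 = 0.547.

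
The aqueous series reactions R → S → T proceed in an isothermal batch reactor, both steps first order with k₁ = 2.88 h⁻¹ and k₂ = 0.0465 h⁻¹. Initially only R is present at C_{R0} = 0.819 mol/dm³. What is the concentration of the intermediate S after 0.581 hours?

0.654 mol/dm³

Solving the coupled first-order balances gives C_S(t) = [k₁/(k₂−k₁)]·C_{R0}·(e^(−k₁t) − e^(−k₂t)).
e^(−k₁t) = e^(−2.88×0.581) = e^(−1.673) = 0.1876; e^(−k₂t) = e^(−0.02702) = 0.9733.
C_S = 2.88×0.819/(0.0465−2.88) × (0.1876−0.9733) = (-0.8324)×(-0.7857) = 0.6541 mol/dm³.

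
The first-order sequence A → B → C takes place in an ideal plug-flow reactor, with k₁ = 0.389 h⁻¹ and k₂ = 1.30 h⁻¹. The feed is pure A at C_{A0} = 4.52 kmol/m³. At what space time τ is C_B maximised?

1.32 h

The intermediate peaks when r₁ = r₂, i.e. k₁e^(−k₁τ) = k₂e^(−k₂τ), giving τ_opt = ln(k₂/k₁)/(k₂−k₁).
= ln(1.30/0.389)/(1.30−0.389) = ln(3.342)/0.9110 = 1.207/0.9110 = 1.32 h.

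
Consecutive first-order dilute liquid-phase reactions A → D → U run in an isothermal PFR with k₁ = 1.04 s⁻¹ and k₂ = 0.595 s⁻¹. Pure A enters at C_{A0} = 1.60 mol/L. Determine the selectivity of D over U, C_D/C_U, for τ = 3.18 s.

0.383

Solving the coupled first-order balances gives C_D(τ) = [k₁/(k₂−k₁)]·C_{A0}·(e^(−k₁τ) − e^(−k₂τ)).
e^(−k₁τ) = e^(−1.04×3.18) = e^(−3.307) = 0.03662; e^(−k₂τ) = e^(−1.892) = 0.1508.
C_D = 1.04×1.60/(0.595−1.04) × (0.03662−0.1508) = (-3.739)×(-0.1141) = 0.4268 mol/L.
C_A = C_{A0}e^(−k₁τ) = 0.05859 mol/L, so C_U = C_{A0}−C_A−C_D = 1.115 mol/L; C_D/C_U = 0.383.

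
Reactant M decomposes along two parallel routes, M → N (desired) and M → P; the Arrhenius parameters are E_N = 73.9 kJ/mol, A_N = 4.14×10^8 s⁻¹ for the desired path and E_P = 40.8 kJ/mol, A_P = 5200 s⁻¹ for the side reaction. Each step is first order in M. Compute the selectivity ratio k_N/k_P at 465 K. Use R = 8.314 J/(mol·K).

k_N/k_P = (A_N/A_P)·exp[−(E_N−E_P)/(RT)] = (A_N/A_P)·exp[(E_P−E_N)/(RT)].
(E_P−E_N)/(RT) = (40.8−73.9)×10³/(8.314×465) = -33100/3866 = -8.562.
k_N/k_P = (4.14×10^8/5200)·exp(-8.562) = 79615 × 1.913×10^-4 = 15.2.
Since E_N > E_P, raising the temperature improves selectivity toward N.

15.2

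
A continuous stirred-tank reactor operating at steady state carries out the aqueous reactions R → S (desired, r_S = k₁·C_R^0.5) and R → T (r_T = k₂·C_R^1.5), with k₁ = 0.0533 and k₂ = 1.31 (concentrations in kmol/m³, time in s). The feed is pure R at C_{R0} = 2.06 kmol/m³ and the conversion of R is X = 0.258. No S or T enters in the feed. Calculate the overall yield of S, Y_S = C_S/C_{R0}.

0.00669

Exit C_R = C_{R0}(1−X) = 2.06×0.742 = 1.529 kmol/m³.
Rates in a CSTR are evaluated at the outlet concentration: r_S = 0.0533×1.529^0.5 = 0.06590, r_T = 1.31×1.529^1.5 = 2.476.
Fraction of consumed R going to S: r_S/(r_S+r_T) = 0.02593.
C_S = 0.02593·C_{R0}·X = 0.02593×2.06×0.258 = 0.0138 kmol/m³; Y_S = C_S/C_{R0} = 0.00669.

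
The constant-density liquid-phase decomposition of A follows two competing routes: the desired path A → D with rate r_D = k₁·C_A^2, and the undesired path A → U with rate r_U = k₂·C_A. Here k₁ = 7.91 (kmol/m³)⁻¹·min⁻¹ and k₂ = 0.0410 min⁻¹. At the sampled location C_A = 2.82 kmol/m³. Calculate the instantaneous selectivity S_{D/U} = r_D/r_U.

544

S_{D/U} = r_D/r_U = (k₁·C_A^2)/(k₂·C_A) = (k₁/k₂)·C_A.
= (7.91×2.820^2) / (0.0410×2.820) = 62.90/0.1156 = 544.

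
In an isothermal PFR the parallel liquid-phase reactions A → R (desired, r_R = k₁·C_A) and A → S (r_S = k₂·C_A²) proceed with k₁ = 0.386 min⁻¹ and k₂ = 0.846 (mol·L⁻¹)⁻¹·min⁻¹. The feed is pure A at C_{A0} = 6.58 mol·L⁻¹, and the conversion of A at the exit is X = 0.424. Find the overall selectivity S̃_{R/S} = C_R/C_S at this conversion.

C_A = C_{A0}(1−X) = 3.790 mol·L⁻¹.
Along a PFR/batch, dC_R/dC_A = −r_R/(r_R+r_S) = −k₁/(k₁+k₂·C_A).
Integrating from C_{A0} to C_A: C_R = (0.386/0.846)·ln[(0.386+0.846·6.58)/(0.386+0.846·3.79)] = 0.4563·ln(5.953/3.592) = 0.2304 mol·L⁻¹.
C_S = (C_{A0}−C_A)−C_R = 2.559 mol·L⁻¹; S̃_{R/S} = 0.2304/2.559 = 0.0900.

0.0900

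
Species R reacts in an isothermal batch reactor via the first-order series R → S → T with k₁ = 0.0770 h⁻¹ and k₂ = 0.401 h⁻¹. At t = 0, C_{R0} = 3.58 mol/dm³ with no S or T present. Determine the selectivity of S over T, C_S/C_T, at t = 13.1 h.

For first-order series with pure R initially, C_S(t) = k₁C_{R0}/(k₂−k₁)·(e^(−k₁t) − e^(−k₂t)).
e^(−k₁t) = e^(−0.0770×13.1) = e^(−1.009) = 0.3647; e^(−k₂t) = e^(−5.253) = 0.005231.
C_S = 0.0770×3.58/(0.401−0.0770) × (0.3647−0.005231) = 0.8508×0.3595 = 0.3058 mol/dm³.
C_R = C_{R0}e^(−k₁t) = 1.306 mol/dm³, so C_T = C_{R0}−C_R−C_S = 1.969 mol/dm³; C_S/C_T = 0.155.

0.155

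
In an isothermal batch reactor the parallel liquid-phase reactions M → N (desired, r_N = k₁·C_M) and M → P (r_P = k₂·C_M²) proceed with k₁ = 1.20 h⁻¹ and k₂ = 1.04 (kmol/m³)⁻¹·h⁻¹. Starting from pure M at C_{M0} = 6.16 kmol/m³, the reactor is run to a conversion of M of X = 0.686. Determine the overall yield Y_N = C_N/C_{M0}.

0.162

C_M = C_{M0}(1−X) = 1.934 kmol/m³.
Along a PFR/batch, dC_N/dC_M = −r_N/(r_N+r_P) = −k₁/(k₁+k₂·C_M).
Integrating from C_{M0} to C_M: C_N = (1.20/1.04)·ln[(1.20+1.04·6.16)/(1.20+1.04·1.93)] = 1.154·ln(7.606/3.212) = 0.9949 kmol/m³.
Y_N = C_N/C_{M0} = 0.9949/6.16 = 0.162.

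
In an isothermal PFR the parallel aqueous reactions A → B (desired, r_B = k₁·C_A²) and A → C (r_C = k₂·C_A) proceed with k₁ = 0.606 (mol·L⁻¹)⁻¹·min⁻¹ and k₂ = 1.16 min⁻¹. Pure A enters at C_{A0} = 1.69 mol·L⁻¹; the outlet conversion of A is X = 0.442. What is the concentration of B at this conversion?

C_A = C_{A0}(1−X) = 0.9430 mol·L⁻¹.
Along a PFR/batch, dC_C/dC_A = −r_C/(r_B+r_C) = −k₂/(k₂+k₁·C_A).
Integrating from C_{A0} to C_A: C_C = (1.16/0.606)·ln[(1.16+0.606·1.69)/(1.16+0.606·0.943)] = 1.914·ln(2.184/1.731) = 0.4446 mol·L⁻¹.
Then C_B = (C_{A0}−C_A) − C_C = 0.7470 − 0.4446 = 0.3024 mol·L⁻¹.

0.302 mol·L⁻¹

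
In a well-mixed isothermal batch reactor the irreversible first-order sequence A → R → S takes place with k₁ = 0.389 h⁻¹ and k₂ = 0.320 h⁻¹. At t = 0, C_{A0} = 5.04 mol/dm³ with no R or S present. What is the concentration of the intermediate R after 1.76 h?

1.85 mol/dm³

The intermediate concentration in a first-order A→B→C sequence is C_R = k₁C_{A0}(e^(−k₁t) − e^(−k₂t))/(k₂−k₁).
e^(−k₁t) = e^(−0.389×1.76) = e^(−0.6846) = 0.5043; e^(−k₂t) = e^(−0.5632) = 0.5694.
C_R = 0.389×5.04/(0.320−0.389) × (0.5043−0.5694) = (-28.41)×(-0.06511) = 1.850 mol/dm³.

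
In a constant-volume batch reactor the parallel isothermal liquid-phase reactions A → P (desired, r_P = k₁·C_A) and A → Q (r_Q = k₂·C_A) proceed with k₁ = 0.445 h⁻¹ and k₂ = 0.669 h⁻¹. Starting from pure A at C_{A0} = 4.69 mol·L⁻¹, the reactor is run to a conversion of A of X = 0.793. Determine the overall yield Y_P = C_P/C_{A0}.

C_A = C_{A0}(1−X) = 0.9708 mol·L⁻¹.
Both paths are first order in A, so the instantaneous fraction to P is constant: dC_P/d(−C_A) = k₁/(k₁+k₂) = 0.3995.
C_P = 0.3995·(C_{A0}−C_A) = 0.3995×3.719 = 1.49 mol·L⁻¹.
Y_P = C_P/C_{A0} = 1.486/4.69 = 0.317.

0.317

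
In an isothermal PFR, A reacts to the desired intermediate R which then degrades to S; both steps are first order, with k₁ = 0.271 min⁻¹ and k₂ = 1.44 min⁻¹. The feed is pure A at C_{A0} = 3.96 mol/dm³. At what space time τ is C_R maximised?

1.43 min

The intermediate peaks when r₁ = r₂, i.e. k₁e^(−k₁τ) = k₂e^(−k₂τ), giving τ_opt = ln(k₂/k₁)/(k₂−k₁).
= ln(1.44/0.271)/(1.44−0.271) = ln(5.314)/1.169 = 1.670/1.169 = 1.43 min.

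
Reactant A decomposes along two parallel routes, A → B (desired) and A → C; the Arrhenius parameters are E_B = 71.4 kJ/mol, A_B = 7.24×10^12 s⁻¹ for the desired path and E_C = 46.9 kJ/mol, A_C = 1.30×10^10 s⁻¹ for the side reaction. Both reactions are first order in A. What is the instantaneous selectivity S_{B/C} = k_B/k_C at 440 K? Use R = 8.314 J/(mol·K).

Since both paths have the same order in A, the concentration cancels and S_{B/C} = k_B/k_C = (A_B/A_C)·exp[(E_C−E_B)/(RT)].
(E_C−E_B)/(RT) = (46.9−71.4)×10³/(8.314×440) = -24500/3658 = -6.697.
k_B/k_C = (7.24×10^12/1.30×10^10)·exp(-6.697) = 556.9 × 0.001234 = 0.687.
Since E_B > E_C, raising the temperature improves selectivity toward B.

0.687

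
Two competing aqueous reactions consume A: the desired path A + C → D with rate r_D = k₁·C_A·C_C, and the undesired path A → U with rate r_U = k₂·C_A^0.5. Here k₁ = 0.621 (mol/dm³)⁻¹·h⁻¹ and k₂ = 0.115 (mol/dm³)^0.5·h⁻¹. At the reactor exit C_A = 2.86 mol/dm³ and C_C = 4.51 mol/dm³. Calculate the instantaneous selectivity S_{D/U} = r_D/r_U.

41.2

S_{D/U} = r_D/r_U = (k₁·C_A·C_C)/(k₂·C_A^0.5) = (k₁/k₂)·C_A^0.5·C_C.
= (0.621×2.860×4.510) / (0.115×2.860^0.5) = 8.010/0.1945 = 41.2.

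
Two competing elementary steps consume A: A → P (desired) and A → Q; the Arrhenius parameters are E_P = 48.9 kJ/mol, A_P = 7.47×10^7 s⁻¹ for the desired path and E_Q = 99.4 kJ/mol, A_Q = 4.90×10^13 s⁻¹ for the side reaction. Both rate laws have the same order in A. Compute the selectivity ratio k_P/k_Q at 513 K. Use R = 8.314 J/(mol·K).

0.212

Since both paths have the same order in A, the concentration cancels and S_{P/Q} = k_P/k_Q = (A_P/A_Q)·exp[(E_Q−E_P)/(RT)].
(E_Q−E_P)/(RT) = (99.4−48.9)×10³/(8.314×513) = 50500/4265 = 11.84.
k_P/k_Q = (7.47×10^7/4.90×10^13)·exp(11.84) = 1.524×10^-6 × 1.387×10^5 = 0.212.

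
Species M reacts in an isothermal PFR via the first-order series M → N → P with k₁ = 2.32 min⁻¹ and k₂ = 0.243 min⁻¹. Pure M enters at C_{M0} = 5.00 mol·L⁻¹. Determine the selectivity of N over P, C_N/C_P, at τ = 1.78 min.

2.55

Solving the coupled first-order balances gives C_N(τ) = [k₁/(k₂−k₁)]·C_{M0}·(e^(−k₁τ) − e^(−k₂τ)).
e^(−k₁τ) = e^(−2.32×1.78) = e^(−4.130) = 0.01609; e^(−k₂τ) = e^(−0.4325) = 0.6489.
C_N = 2.32×5.00/(0.243−2.32) × (0.01609−0.6489) = (-5.585)×(-0.6328) = 3.534 mol·L⁻¹.
C_M = C_{M0}e^(−k₁τ) = 0.08045 mol·L⁻¹, so C_P = C_{M0}−C_M−C_N = 1.386 mol·L⁻¹; C_N/C_P = 2.55.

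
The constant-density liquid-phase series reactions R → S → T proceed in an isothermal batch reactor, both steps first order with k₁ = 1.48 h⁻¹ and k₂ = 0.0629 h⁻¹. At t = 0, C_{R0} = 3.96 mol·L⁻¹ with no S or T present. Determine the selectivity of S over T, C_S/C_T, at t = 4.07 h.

4.21

For first-order series with pure R initially, C_S(t) = k₁C_{R0}/(k₂−k₁)·(e^(−k₁t) − e^(−k₂t)).
e^(−k₁t) = e^(−1.48×4.07) = e^(−6.024) = 0.002421; e^(−k₂t) = e^(−0.2560) = 0.7741.
C_S = 1.48×3.96/(0.0629−1.48) × (0.002421−0.7741) = (-4.136)×(-0.7717) = 3.192 mol·L⁻¹.
C_R = C_{R0}e^(−k₁t) = 0.009587 mol·L⁻¹, so C_T = C_{R0}−C_R−C_S = 0.7588 mol·L⁻¹; C_S/C_T = 4.21.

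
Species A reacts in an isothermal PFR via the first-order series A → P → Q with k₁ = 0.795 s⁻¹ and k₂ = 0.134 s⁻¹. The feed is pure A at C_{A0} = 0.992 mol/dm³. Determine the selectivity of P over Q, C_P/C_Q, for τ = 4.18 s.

2.01

For first-order series with pure A initially, C_P(τ) = k₁C_{A0}/(k₂−k₁)·(e^(−k₁τ) − e^(−k₂τ)).
e^(−k₁τ) = e^(−0.795×4.18) = e^(−3.323) = 0.03604; e^(−k₂τ) = e^(−0.5601) = 0.5711.
C_P = 0.795×0.992/(0.134−0.795) × (0.03604−0.5711) = (-1.193)×(-0.5351) = 0.6384 mol/dm³.
C_A = C_{A0}e^(−k₁τ) = 0.03575 mol/dm³, so C_Q = C_{A0}−C_A−C_P = 0.3178 mol/dm³; C_P/C_Q = 2.01.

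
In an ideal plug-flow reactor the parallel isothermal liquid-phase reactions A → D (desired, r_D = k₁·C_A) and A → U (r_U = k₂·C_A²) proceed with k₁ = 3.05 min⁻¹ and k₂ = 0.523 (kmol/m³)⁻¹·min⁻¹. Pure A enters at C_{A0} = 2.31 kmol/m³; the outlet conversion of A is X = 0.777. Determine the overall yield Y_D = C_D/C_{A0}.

0.629

C_A = C_{A0}(1−X) = 0.5151 kmol/m³.
Along a PFR/batch, dC_D/dC_A = −r_D/(r_D+r_U) = −k₁/(k₁+k₂·C_A).
Integrating from C_{A0} to C_A: C_D = (3.05/0.523)·ln[(3.05+0.523·2.31)/(3.05+0.523·0.515)] = 5.832·ln(4.258/3.319) = 1.452 kmol/m³.
Y_D = C_D/C_{A0} = 1.452/2.31 = 0.629.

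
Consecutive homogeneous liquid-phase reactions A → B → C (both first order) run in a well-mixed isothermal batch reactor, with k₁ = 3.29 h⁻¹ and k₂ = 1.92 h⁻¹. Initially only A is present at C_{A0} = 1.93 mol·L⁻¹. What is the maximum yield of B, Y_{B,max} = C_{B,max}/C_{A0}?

0.470

At the optimum, C_{B,max}/C_{A0} = (k₁/k₂)^[k₂/(k₂−k₁)].
= (3.29/1.92)^(1.92/(1.92−3.29)) = (1.714)^(-1.401) = 0.4701.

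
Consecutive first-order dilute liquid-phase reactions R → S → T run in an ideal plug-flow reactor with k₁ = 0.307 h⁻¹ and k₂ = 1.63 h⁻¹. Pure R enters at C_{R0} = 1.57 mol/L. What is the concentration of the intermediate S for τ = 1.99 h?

Solving the coupled first-order balances gives C_S(τ) = [k₁/(k₂−k₁)]·C_{R0}·(e^(−k₁τ) − e^(−k₂τ)).
e^(−k₁τ) = e^(−0.307×1.99) = e^(−0.6109) = 0.5428; e^(−k₂τ) = e^(−3.244) = 0.03902.
C_S = 0.307×1.57/(1.63−0.307) × (0.5428−0.03902) = 0.3643×0.5038 = 0.1836 mol/L.

0.184 mol/L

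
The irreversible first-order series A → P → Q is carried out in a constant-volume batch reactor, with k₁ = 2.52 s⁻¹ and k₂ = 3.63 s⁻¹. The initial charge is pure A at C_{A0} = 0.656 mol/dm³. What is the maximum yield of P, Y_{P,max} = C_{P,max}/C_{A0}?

At the optimum, C_{P,max}/C_{A0} = (k₁/k₂)^[k₂/(k₂−k₁)].
= (2.52/3.63)^(3.63/(3.63−2.52)) = (0.6942)^(3.270) = 0.3031.

0.303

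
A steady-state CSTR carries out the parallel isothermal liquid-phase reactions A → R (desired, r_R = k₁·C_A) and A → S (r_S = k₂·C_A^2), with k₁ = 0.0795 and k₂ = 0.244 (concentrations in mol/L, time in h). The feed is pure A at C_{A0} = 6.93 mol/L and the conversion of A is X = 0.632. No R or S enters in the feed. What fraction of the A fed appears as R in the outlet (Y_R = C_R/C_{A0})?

Exit C_A = C_{A0}(1−X) = 6.93×0.368 = 2.550 mol/L.
A CSTR operates uniformly at the exit composition, giving r_R = 0.2027 and r_S = 1.587 (each k·C_A^n at C_A = 2.550).
Fraction of consumed A going to R: r_R/(r_R+r_S) = 0.1133.
C_R = 0.1133·C_{A0}·X = 0.1133×6.93×0.632 = 0.496 mol/L; Y_R = C_R/C_{A0} = 0.0716.

0.0716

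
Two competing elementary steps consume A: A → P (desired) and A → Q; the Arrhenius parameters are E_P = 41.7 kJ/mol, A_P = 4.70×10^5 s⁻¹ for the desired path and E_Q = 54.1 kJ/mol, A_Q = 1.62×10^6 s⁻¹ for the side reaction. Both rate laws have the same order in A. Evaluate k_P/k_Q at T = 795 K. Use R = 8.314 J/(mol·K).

1.89

Since both paths have the same order in A, the concentration cancels and S_{P/Q} = k_P/k_Q = (A_P/A_Q)·exp[(E_Q−E_P)/(RT)].
(E_Q−E_P)/(RT) = (54.1−41.7)×10³/(8.314×795) = 12400/6610 = 1.876.
k_P/k_Q = (4.70×10^5/1.62×10^6)·exp(1.876) = 0.2901 × 6.528 = 1.89.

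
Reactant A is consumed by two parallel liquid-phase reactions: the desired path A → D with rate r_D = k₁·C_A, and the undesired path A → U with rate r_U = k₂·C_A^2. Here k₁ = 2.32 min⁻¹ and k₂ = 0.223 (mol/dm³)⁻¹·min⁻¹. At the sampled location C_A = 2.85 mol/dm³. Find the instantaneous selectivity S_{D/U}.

S_{D/U} = r_D/r_U = (k₁·C_A)/(k₂·C_A^2) = (k₁/k₂)·C_A⁻¹.
= (2.32×2.850) / (0.223×2.850^2) = 6.612/1.811 = 3.65.

3.65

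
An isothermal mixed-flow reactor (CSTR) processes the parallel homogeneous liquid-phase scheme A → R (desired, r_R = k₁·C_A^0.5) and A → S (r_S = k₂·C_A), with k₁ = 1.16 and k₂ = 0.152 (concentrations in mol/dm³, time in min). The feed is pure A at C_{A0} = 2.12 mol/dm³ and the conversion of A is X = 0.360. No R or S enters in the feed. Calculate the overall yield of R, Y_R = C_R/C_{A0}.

Exit C_A = C_{A0}(1−X) = 2.12×0.640 = 1.357 mol/dm³.
A CSTR operates uniformly at the exit composition, giving r_R = 1.351 and r_S = 0.2062 (each k·C_A^n at C_A = 1.357).
Fraction of consumed A going to R: r_R/(r_R+r_S) = 0.8676.
C_R = 0.8676·C_{A0}·X = 0.8676×2.12×0.360 = 0.662 mol/dm³; Y_R = C_R/C_{A0} = 0.312.

0.312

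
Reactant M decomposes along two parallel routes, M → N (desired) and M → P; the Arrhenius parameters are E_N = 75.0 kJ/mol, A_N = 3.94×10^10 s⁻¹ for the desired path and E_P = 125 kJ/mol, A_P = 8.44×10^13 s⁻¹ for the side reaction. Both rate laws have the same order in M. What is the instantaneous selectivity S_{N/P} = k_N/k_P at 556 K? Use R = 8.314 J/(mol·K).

k_N/k_P = (A_N/A_P)·exp[−(E_N−E_P)/(RT)] = (A_N/A_P)·exp[(E_P−E_N)/(RT)].
(E_P−E_N)/(RT) = (125−75.0)×10³/(8.314×556) = 50000/4623 = 10.82.
k_N/k_P = (3.94×10^10/8.44×10^13)·exp(10.82) = 4.668×10^-4 × 49834 = 23.3.
Since E_N < E_P, lowering the temperature improves selectivity toward N.

23.3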